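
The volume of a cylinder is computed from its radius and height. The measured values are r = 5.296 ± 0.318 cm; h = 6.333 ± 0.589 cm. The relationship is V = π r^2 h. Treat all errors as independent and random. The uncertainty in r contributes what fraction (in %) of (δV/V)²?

(δV/V)² = (2·δr/r)² + (1·δh/h)²
  r term: (2×0.0600)² = 0.0144
  h term: (1×0.0930)² = 0.00865
Total = 0.0231. Share from r = 0.0144/0.0231 = 0.625.

62.5%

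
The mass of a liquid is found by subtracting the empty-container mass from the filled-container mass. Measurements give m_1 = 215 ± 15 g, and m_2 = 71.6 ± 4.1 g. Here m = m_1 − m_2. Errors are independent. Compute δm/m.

0.108

m is a linear combination, so absolute uncertainties add in quadrature:
  (δm_1)² = 225;  (δm_2)² = 16.8
δm = √(242) = 15.6 g
m = 143 g, so δm/m = 15.6/143 = 0.108.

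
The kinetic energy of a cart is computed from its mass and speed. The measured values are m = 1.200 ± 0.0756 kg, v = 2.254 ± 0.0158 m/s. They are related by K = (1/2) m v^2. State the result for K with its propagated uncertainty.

For a monomial K ∝ m, v^2, fractional errors add in quadrature:
  (1·δm/m)² = (1×0.0630)² = 0.00397;  (2·δv/v)² = (2×0.00701)² = 0.000197
δK/K = √(0.00417) = 0.0645
K = 3.048 J, so δK = 0.0645 × 3.048 = 0.197 J.

3.048 ± 0.197 J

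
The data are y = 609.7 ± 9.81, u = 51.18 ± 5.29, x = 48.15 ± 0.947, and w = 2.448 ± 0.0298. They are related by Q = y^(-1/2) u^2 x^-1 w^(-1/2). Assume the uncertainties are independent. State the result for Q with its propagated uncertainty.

1.408 ± 0.293

Relative error in a monomial: (δQ/Q)² = Σ (nᵢ · δxᵢ/xᵢ)².
  (−½·δy/y)² = (-0.5×0.0161)² = 6.47e-05;  (2·δu/u)² = (2×0.103)² = 0.0427;  (-1·δx/x)² = (-1×0.0197)² = 0.000387;  (−½·δw/w)² = (-0.5×0.0122)² = 3.7e-05
δQ/Q = √(0.0432) = 0.208
Q = 1.408, so δQ = 0.208 × 1.408 = 0.293.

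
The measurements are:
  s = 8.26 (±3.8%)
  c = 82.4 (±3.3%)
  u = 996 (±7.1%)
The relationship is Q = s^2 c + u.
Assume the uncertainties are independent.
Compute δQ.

Let p = s^2·c = 5620. δp/p = √((2·δs/s)² + (1·δc/c)²) = √(0.00578 + 0.00109) = 0.0829, so δp = 466.
Q = p + u: δQ = √(δp² + δu²) = √(2.17e+05 + 5000) = 471

471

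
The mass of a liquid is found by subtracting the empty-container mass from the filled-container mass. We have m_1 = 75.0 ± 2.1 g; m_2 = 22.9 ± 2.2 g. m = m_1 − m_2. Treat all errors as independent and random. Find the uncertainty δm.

Absolute uncertainties add in quadrature for a linear combination:
  (δm_1)² = 4.41;  (δm_2)² = 4.84
δm = √(9.25) = 3.04 g

3.04 g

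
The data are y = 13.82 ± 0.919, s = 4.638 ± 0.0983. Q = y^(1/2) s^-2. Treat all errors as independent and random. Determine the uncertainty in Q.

Q is a product of powers, so relative uncertainties combine in quadrature:
  (½·δy/y)² = (0.5×0.0665)² = 0.00111;  (-2·δs/s)² = (-2×0.0212)² = 0.00180
δQ/Q = √(0.00290) = 0.0539
Q = 0.1728, so δQ = 0.0539 × 0.1728 = 0.00931.

0.00931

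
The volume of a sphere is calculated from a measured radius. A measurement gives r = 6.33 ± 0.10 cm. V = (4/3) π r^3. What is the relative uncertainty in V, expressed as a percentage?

For a monomial V ∝ r^3, fractional errors add in quadrature:
  (3·δr/r)² = (3×0.0158)² = 0.00225
δV/V = √(0.00225) = 0.0474

4.74%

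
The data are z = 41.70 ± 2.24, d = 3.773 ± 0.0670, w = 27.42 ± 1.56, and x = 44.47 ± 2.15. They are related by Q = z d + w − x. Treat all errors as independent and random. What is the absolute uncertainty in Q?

9.29

Let p = z·d = 157.3. δp/p = √((1·δz/z)² + (1·δd/d)²) = √(0.00289 + 0.000315) = 0.0566, so δp = 8.90.
Q = p + w − x: δQ = √(δp² + δw² + δx²) = √(79.2 + 2.43 + 4.62) = 9.29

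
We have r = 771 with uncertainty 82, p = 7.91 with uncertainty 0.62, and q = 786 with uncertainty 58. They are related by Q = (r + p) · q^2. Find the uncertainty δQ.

Let u = r + p = 779. δu = √(δr² + δp²) = √(6720 + 0.384) = 82.0, so δu/u = 0.105.
Q is then a monomial in u, q:
δQ/Q = √((δu/u)² + (2·δq/q)²) = √(0.0111 + 0.0218) = 0.181
Q = 4.81e+08, so δQ = 0.181 × 4.81e+08 = 8.72e+07.

8.72e+07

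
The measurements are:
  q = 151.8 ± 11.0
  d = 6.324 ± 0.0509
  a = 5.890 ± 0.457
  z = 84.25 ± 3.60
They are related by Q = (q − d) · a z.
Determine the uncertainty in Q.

8410

Let u = q − d = 145.5. δu = √(δq² + δd²) = √(121 + 0.00259) = 11.0, so δu/u = 0.0756.
Q is then a monomial in u, a, z:
δQ/Q = √((δu/u)² + (1·δa/a)² + (1·δz/z)²) = √(0.00572 + 0.00602 + 0.00183) = 0.116
Q = 72190, so δQ = 0.116 × 72190 = 8410.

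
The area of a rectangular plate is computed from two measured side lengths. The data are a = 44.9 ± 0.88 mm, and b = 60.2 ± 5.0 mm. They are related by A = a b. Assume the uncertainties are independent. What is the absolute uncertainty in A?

Each factor contributes (exponent × relative error)² to (δA/A)²:
  (1·δa/a)² = (1×0.0196)² = 0.000384;  (1·δb/b)² = (1×0.0831)² = 0.00690
δA/A = √(0.00728) = 0.0853
A = 2700 mm^2, so δA = 0.0853 × 2700 = 231 mm^2.

231 mm^2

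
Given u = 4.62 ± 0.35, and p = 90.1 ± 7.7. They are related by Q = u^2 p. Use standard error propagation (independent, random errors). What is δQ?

Since Q is a product/quotient, work with relative uncertainties:
  (2·δu/u)² = (2×0.0758)² = 0.0230;  (1·δp/p)² = (1×0.0855)² = 0.00730
δQ/Q = √(0.0303) = 0.174
Q = 1920, so δQ = 0.174 × 1920 = 335.

335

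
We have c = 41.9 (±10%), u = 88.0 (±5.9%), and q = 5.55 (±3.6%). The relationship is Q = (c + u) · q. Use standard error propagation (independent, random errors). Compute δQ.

45.2

Let w = c + u = 130. δw = √(δc² + δu²) = √(17.6 + 27.0) = 6.67, so δw/w = 0.0514.
Q is then a monomial in w, q:
δQ/Q = √((δw/w)² + (1·δq/q)²) = √(0.00264 + 0.00130) = 0.0627
Q = 721, so δQ = 0.0627 × 721 = 45.2.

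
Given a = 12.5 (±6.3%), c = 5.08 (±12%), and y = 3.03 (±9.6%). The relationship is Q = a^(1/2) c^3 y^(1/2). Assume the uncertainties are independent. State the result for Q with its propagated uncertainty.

Products/powers → add relative errors in quadrature, weighted by exponent:
  (½·δa/a)² = (0.5×0.0630)² = 0.000992;  (3·δc/c)² = (3×0.120)² = 0.130;  (½·δy/y)² = (0.5×0.0960)² = 0.00230
δQ/Q = √(0.133) = 0.365
Q = 807, so δQ = 0.365 × 807 = 294.

807 ± 294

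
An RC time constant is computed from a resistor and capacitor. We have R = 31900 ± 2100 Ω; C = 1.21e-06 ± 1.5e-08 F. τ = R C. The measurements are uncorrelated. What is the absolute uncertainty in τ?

0.00259 s

Products/powers → add relative errors in quadrature, weighted by exponent:
  (1·δR/R)² = (1×0.0658)² = 0.00433;  (1·δC/C)² = (1×0.0124)² = 0.000154
δτ/τ = √(0.00449) = 0.0670
τ = 0.0386 s, so δτ = 0.0670 × 0.0386 = 0.00259 s.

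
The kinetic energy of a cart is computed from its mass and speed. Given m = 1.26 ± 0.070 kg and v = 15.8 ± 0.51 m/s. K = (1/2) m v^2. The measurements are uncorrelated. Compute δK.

Since K is a product/quotient, work with relative uncertainties:
  (1·δm/m)² = (1×0.0556)² = 0.00309;  (2·δv/v)² = (2×0.0323)² = 0.00417
δK/K = √(0.00725) = 0.0852
K = 157 J, so δK = 0.0852 × 157 = 13.4 J.

13.4 J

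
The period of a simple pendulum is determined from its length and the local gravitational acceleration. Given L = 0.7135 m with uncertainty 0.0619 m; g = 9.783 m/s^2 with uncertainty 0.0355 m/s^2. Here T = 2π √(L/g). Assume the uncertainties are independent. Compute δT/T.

Products/powers → add relative errors in quadrature, weighted by exponent:
  (½·δL/L)² = (0.5×0.0868)² = 0.00188;  (−½·δg/g)² = (-0.5×0.00363)² = 3.29e-06
δT/T = √(0.00188) = 0.0434

0.0434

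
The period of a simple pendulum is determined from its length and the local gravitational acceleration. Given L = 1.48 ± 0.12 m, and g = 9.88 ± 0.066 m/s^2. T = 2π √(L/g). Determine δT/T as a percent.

4.07%

Relative error in a monomial: (δT/T)² = Σ (nᵢ · δxᵢ/xᵢ)².
  (½·δL/L)² = (0.5×0.0811)² = 0.00164;  (−½·δg/g)² = (-0.5×0.00668)² = 1.12e-05
δT/T = √(0.00165) = 0.0407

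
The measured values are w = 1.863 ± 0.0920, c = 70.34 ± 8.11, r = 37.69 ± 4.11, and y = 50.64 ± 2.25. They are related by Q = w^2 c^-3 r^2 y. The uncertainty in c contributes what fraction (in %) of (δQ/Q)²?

(δQ/Q)² = (2·δw/w)² + (-3·δc/c)² + (2·δr/r)² + (1·δy/y)²
  w term: (2×0.0494)² = 0.00975
  c term: (-3×0.115)² = 0.120
  r term: (2×0.109)² = 0.0476
  y term: (1×0.0444)² = 0.00197
Total = 0.179. Share from c = 0.120/0.179 = 0.669.

66.9%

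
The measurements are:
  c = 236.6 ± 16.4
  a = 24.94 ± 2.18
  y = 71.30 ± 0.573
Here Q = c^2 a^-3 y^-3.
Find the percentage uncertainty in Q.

Relative error in a monomial: (δQ/Q)² = Σ (nᵢ · δxᵢ/xᵢ)².
  (2·δc/c)² = (2×0.0693)² = 0.0192;  (-3·δa/a)² = (-3×0.0874)² = 0.0688;  (-3·δy/y)² = (-3×0.00804)² = 0.000581
δQ/Q = √(0.0886) = 0.298

29.8%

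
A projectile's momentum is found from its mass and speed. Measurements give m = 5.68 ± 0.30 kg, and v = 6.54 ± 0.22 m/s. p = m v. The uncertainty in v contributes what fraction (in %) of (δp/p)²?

(δp/p)² = (1·δm/m)² + (1·δv/v)²
  m term: (1×0.0528)² = 0.00279
  v term: (1×0.0336)² = 0.00113
Total = 0.00392. Share from v = 0.00113/0.00392 = 0.289.

28.9%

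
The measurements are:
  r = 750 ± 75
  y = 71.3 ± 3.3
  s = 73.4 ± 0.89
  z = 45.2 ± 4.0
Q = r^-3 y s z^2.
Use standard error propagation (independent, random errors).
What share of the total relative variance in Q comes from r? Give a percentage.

(δQ/Q)² = (-3·δr/r)² + (1·δy/y)² + (1·δs/s)² + (2·δz/z)²
  r term: (-3×0.100)² = 0.0900
  y term: (1×0.0463)² = 0.00214
  s term: (1×0.0121)² = 0.000147
  z term: (2×0.0885)² = 0.0313
Total = 0.124. Share from r = 0.0900/0.124 = 0.728.

72.8%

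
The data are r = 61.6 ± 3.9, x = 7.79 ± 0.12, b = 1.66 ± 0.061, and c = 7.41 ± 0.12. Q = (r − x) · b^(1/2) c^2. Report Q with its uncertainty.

Let u = r − x = 53.8. δu = √(δr² + δx²) = √(15.2 + 0.0144) = 3.90, so δu/u = 0.0725.
Q is then a monomial in u, b, c:
δQ/Q = √((δu/u)² + (½·δb/b)² + (2·δc/c)²) = √(0.00526 + 0.000338 + 0.00105) = 0.0815
Q = 3810, so δQ = 0.0815 × 3810 = 310.

3810 ± 310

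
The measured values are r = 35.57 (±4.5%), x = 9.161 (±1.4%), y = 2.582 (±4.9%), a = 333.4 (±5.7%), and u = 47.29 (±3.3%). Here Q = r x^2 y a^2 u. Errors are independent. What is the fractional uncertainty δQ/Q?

0.139

For a monomial Q ∝ r, x^2, y, a^2, u, fractional errors add in quadrature:
  (1·δr/r)² = (1×0.0450)² = 0.00202;  (2·δx/x)² = (2×0.0140)² = 0.000784;  (1·δy/y)² = (1×0.0490)² = 0.00240;  (2·δa/a)² = (2×0.0570)² = 0.0130;  (1·δu/u)² = (1×0.0330)² = 0.00109
δQ/Q = √(0.0193) = 0.139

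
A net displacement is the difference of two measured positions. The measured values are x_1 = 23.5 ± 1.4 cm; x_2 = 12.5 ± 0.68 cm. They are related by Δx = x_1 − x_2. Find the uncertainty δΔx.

1.56 cm

Sums and differences: (δΔx)² = Σ (cᵢ δxᵢ)².
  (δx_1)² = 1.96;  (δx_2)² = 0.462
δΔx = √(2.42) = 1.56 cm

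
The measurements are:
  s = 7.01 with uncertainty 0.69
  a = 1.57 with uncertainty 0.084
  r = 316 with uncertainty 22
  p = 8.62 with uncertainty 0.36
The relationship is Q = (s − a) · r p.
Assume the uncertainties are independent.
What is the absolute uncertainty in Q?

2240

Let u = s − a = 5.44. δu = √(δs² + δa²) = √(0.476 + 0.00706) = 0.695, so δu/u = 0.128.
Q is then a monomial in u, r, p:
δQ/Q = √((δu/u)² + (1·δr/r)² + (1·δp/p)²) = √(0.0163 + 0.00485 + 0.00174) = 0.151
Q = 14800, so δQ = 0.151 × 14800 = 2240.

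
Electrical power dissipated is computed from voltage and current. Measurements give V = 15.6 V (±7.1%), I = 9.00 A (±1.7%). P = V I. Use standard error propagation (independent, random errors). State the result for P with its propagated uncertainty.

140 ± 10.3 W

Products/powers → add relative errors in quadrature, weighted by exponent:
  (1·δV/V)² = (1×0.0710)² = 0.00504;  (1·δI/I)² = (1×0.0170)² = 0.000289
δP/P = √(0.00533) = 0.0730
P = 140 W, so δP = 0.0730 × 140 = 10.3 W.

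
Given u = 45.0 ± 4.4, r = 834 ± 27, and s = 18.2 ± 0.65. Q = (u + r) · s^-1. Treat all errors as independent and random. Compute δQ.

2.29

Let w = u + r = 879. δw = √(δu² + δr²) = √(19.4 + 729) = 27.4, so δw/w = 0.0311.
Q is then a monomial in w, s:
δQ/Q = √((δw/w)² + (-1·δs/s)²) = √(0.000969 + 0.00128) = 0.0474
Q = 48.3, so δQ = 0.0474 × 48.3 = 2.29.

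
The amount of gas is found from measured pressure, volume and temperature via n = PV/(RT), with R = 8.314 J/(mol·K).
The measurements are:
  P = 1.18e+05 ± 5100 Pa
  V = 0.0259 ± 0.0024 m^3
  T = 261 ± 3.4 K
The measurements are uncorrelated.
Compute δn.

Since n is a product/quotient, work with relative uncertainties:
  (1·δP/P)² = (1×0.0432)² = 0.00187;  (1·δV/V)² = (1×0.0927)² = 0.00859;  (-1·δT/T)² = (-1×0.0130)² = 0.000170
δn/n = √(0.0106) = 0.103
n = 1.41 mol, so δn = 0.103 × 1.41 = 0.145 mol.

0.145 mol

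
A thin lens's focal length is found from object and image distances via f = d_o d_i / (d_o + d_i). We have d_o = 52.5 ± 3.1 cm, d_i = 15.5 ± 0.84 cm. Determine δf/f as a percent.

∂f/∂d_o = (d_i/(d_o+d_i))² = 0.0520;  ∂f/∂d_i = (d_o/(d_o+d_i))² = 0.596
δf = √((∂f/∂d_o · δd_o)² + (∂f/∂d_i · δd_i)²) = √(0.0259 + 0.251) = 0.526 cm
f = 12.0 cm, so δf/f = 0.526/12.0 = 0.0440.

4.40%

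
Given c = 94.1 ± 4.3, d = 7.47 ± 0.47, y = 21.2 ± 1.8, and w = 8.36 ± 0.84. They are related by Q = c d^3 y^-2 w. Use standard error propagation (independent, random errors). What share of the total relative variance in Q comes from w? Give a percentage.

(δQ/Q)² = (1·δc/c)² + (3·δd/d)² + (-2·δy/y)² + (1·δw/w)²
  c term: (1×0.0457)² = 0.00209
  d term: (3×0.0629)² = 0.0356
  y term: (-2×0.0849)² = 0.0288
  w term: (1×0.100)² = 0.0101
Total = 0.0766. Share from w = 0.0101/0.0766 = 0.132.

13.2%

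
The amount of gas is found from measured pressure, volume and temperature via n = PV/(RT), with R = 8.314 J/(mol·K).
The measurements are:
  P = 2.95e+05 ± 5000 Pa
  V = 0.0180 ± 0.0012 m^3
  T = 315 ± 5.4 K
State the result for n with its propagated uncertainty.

2.03 ± 0.144 mol

n is a product of powers, so relative uncertainties combine in quadrature:
  (1·δP/P)² = (1×0.0169)² = 0.000287;  (1·δV/V)² = (1×0.0667)² = 0.00444;  (-1·δT/T)² = (-1×0.0171)² = 0.000294
δn/n = √(0.00503) = 0.0709
n = 2.03 mol, so δn = 0.0709 × 2.03 = 0.144 mol.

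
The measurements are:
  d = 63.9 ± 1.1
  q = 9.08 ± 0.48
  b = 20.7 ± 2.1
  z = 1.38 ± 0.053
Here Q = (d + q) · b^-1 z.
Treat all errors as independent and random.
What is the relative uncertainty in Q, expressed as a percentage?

Let u = d + q = 73.0. δu = √(δd² + δq²) = √(1.21 + 0.230) = 1.20, so δu/u = 0.0164.
Q is then a monomial in u, b, z:
δQ/Q = √((δu/u)² + (-1·δb/b)² + (1·δz/z)²) = √(0.000270 + 0.0103 + 0.00148) = 0.110

11.0%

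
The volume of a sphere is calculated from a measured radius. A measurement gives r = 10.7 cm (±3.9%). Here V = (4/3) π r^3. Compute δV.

600 cm^3

Each factor contributes (exponent × relative error)² to (δV/V)²:
  (3·δr/r)² = (3×0.0390)² = 0.0137
δV/V = √(0.0137) = 0.117
V = 5130 cm^3, so δV = 0.117 × 5130 = 600 cm^3.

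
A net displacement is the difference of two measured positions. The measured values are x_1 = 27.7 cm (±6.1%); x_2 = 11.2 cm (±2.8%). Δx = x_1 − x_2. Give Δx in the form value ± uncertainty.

16.5 ± 1.72 cm

Δx is a linear combination, so absolute uncertainties add in quadrature:
  (δx_1)² = 2.86;  (δx_2)² = 0.0983
δΔx = √(2.95) = 1.72 cm
Δx = 16.5 cm.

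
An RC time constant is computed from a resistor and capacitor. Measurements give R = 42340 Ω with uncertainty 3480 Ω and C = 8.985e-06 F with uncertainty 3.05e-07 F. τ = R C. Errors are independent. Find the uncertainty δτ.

Since τ is a product/quotient, work with relative uncertainties:
  (1·δR/R)² = (1×0.0822)² = 0.00676;  (1·δC/C)² = (1×0.0339)² = 0.00115
δτ/τ = √(0.00791) = 0.0889
τ = 0.3804 s, so δτ = 0.0889 × 0.3804 = 0.0338 s.

0.0338 s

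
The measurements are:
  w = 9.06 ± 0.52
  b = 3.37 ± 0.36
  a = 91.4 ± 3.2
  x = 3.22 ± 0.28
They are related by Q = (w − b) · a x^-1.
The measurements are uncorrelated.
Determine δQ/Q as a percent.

14.5%

Let u = w − b = 5.69. δu = √(δw² + δb²) = √(0.270 + 0.130) = 0.632, so δu/u = 0.111.
Q is then a monomial in u, a, x:
δQ/Q = √((δu/u)² + (1·δa/a)² + (-1·δx/x)²) = √(0.0124 + 0.00123 + 0.00756) = 0.145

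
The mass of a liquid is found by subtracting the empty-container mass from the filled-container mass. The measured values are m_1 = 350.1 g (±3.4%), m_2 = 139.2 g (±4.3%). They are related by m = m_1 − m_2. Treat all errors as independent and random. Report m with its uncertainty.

210.9 ± 13.3 g

m is a linear combination, so absolute uncertainties add in quadrature:
  (δm_1)² = 142;  (δm_2)² = 35.8
δm = √(178) = 13.3 g
m = 210.9 g.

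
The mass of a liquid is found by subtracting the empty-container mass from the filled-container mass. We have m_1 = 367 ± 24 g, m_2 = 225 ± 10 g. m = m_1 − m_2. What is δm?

For a sum/difference, combine absolute errors in quadrature:
  (δm_1)² = 576;  (δm_2)² = 100
δm = √(676) = 26.0 g

26.0 g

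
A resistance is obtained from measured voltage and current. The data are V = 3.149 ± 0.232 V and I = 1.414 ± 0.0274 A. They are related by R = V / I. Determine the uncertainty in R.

For a monomial R ∝ V, I^-1, fractional errors add in quadrature:
  (1·δV/V)² = (1×0.0737)² = 0.00543;  (-1·δI/I)² = (-1×0.0194)² = 0.000375
δR/R = √(0.00580) = 0.0762
R = 2.227 Ω, so δR = 0.0762 × 2.227 = 0.170 Ω.

0.170 Ω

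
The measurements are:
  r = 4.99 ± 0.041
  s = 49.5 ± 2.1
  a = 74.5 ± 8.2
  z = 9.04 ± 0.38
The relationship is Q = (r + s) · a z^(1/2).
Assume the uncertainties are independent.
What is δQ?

1450

Let u = r + s = 54.5. δu = √(δr² + δs²) = √(0.00168 + 4.41) = 2.10, so δu/u = 0.0385.
Q is then a monomial in u, a, z:
δQ/Q = √((δu/u)² + (1·δa/a)² + (½·δz/z)²) = √(0.00149 + 0.0121 + 0.000442) = 0.119
Q = 12200, so δQ = 0.119 × 12200 = 1450.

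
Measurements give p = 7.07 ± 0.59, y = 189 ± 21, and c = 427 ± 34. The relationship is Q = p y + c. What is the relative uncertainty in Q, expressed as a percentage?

10.7%

Let w = p·y = 1340. δw/w = √((1·δp/p)² + (1·δy/y)²) = √(0.00696 + 0.0123) = 0.139, so δw = 186.
Q = w + c: δQ = √(δw² + δc²) = √(34500 + 1160) = 189
Q = 1760, so δQ/Q = 189/1760 = 0.107.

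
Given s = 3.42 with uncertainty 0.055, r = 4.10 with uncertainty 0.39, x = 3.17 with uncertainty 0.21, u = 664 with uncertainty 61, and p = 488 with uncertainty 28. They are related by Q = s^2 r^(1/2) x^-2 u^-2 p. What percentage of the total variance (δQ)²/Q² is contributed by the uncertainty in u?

(δQ/Q)² = (2·δs/s)² + (½·δr/r)² + (-2·δx/x)² + (-2·δu/u)² + (1·δp/p)²
  s term: (2×0.0161)² = 0.00103
  r term: (0.5×0.0951)² = 0.00226
  x term: (-2×0.0662)² = 0.0176
  u term: (-2×0.0919)² = 0.0338
  p term: (1×0.0574)² = 0.00329
Total = 0.0579. Share from u = 0.0338/0.0579 = 0.583.

58.3%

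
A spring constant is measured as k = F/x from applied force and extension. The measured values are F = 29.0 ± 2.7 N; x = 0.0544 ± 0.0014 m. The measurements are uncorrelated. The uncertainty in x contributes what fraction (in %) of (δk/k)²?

7.10%

(δk/k)² = (1·δF/F)² + (-1·δx/x)²
  F term: (1×0.0931)² = 0.00867
  x term: (-1×0.0257)² = 0.000662
Total = 0.00933. Share from x = 0.000662/0.00933 = 0.0710.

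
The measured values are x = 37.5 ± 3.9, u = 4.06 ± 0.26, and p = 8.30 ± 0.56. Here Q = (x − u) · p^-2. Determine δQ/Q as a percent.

17.9%

Let w = x − u = 33.4. δw = √(δx² + δu²) = √(15.2 + 0.0676) = 3.91, so δw/w = 0.117.
Q is then a monomial in w, p:
δQ/Q = √((δw/w)² + (-2·δp/p)²) = √(0.0137 + 0.0182) = 0.179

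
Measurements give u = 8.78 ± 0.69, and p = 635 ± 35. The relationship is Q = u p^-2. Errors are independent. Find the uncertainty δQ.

2.95e-06

Q is a product of powers, so relative uncertainties combine in quadrature:
  (1·δu/u)² = (1×0.0786)² = 0.00618;  (-2·δp/p)² = (-2×0.0551)² = 0.0122
δQ/Q = √(0.0183) = 0.135
Q = 2.18e-05, so δQ = 0.135 × 2.18e-05 = 2.95e-06.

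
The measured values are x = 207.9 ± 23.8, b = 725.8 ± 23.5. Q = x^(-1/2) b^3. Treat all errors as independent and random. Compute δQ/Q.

Relative error in a monomial: (δQ/Q)² = Σ (nᵢ · δxᵢ/xᵢ)².
  (−½·δx/x)² = (-0.5×0.114)² = 0.00328;  (3·δb/b)² = (3×0.0324)² = 0.00944
δQ/Q = √(0.0127) = 0.113

0.113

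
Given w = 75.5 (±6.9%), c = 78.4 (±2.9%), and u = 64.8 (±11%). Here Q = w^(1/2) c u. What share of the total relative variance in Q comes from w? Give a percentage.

8.42%

(δQ/Q)² = (½·δw/w)² + (1·δc/c)² + (1·δu/u)²
  w term: (0.5×0.0690)² = 0.00119
  c term: (1×0.0290)² = 0.000841
  u term: (1×0.110)² = 0.0121
Total = 0.0141. Share from w = 0.00119/0.0141 = 0.0842.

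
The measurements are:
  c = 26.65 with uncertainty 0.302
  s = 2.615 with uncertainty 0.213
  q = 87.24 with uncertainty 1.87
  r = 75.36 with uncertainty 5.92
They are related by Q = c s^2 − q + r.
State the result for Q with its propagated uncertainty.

Let p = c·s^2 = 182.2. δp/p = √((1·δc/c)² + (2·δs/s)²) = √(0.000128 + 0.0265) = 0.163, so δp = 29.8.
Q = p − q + r: δQ = √(δp² + δq² + δr²) = √(886 + 3.50 + 35.0) = 30.4
Q = 170.4.

170.4 ± 30.4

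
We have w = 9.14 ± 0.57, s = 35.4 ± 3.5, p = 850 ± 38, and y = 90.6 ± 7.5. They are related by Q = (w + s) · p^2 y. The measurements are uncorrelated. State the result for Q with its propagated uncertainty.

(2.92 ± 0.424) × 10^9

Let u = w + s = 44.5. δu = √(δw² + δs²) = √(0.325 + 12.2) = 3.55, so δu/u = 0.0796.
Q is then a monomial in u, p, y:
δQ/Q = √((δu/u)² + (2·δp/p)² + (1·δy/y)²) = √(0.00634 + 0.00799 + 0.00685) = 0.146
Q = 2.92e+09, so δQ = 0.146 × 2.92e+09 = 4.24e+08.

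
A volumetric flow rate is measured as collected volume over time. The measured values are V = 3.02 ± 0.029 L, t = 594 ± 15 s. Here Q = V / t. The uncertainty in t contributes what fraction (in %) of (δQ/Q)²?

(δQ/Q)² = (1·δV/V)² + (-1·δt/t)²
  V term: (1×0.00960)² = 9.22e-05
  t term: (-1×0.0253)² = 0.000638
Total = 0.000730. Share from t = 0.000638/0.000730 = 0.874.

87.4%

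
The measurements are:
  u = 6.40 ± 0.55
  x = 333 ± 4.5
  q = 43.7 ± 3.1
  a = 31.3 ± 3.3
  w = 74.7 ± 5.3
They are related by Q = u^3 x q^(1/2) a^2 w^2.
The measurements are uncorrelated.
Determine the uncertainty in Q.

Q is a product of powers, so relative uncertainties combine in quadrature:
  (3·δu/u)² = (3×0.0859)² = 0.0665;  (1·δx/x)² = (1×0.0135)² = 0.000183;  (½·δq/q)² = (0.5×0.0709)² = 0.00126;  (2·δa/a)² = (2×0.105)² = 0.0445;  (2·δw/w)² = (2×0.0710)² = 0.0201
δQ/Q = √(0.133) = 0.364
Q = 3.15e+12, so δQ = 0.364 × 3.15e+12 = 1.15e+12.

1.15e+12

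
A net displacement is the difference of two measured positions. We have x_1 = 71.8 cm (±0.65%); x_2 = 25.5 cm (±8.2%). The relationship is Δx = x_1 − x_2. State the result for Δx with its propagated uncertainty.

46.3 ± 2.14 cm

Sums and differences: (δΔx)² = Σ (cᵢ δxᵢ)².
  (δx_1)² = 0.218;  (δx_2)² = 4.37
δΔx = √(4.59) = 2.14 cm
Δx = 46.3 cm.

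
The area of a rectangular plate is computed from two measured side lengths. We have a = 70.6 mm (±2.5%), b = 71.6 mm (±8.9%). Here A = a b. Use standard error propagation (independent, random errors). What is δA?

467 mm^2

Each factor contributes (exponent × relative error)² to (δA/A)²:
  (1·δa/a)² = (1×0.0250)² = 0.000625;  (1·δb/b)² = (1×0.0890)² = 0.00792
δA/A = √(0.00855) = 0.0924
A = 5050 mm^2, so δA = 0.0924 × 5050 = 467 mm^2.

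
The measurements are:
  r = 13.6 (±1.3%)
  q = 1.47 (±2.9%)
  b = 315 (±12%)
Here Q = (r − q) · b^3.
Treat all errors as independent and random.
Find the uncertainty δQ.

Let u = r − q = 12.1. δu = √(δr² + δq²) = √(0.0313 + 0.00182) = 0.182, so δu/u = 0.0150.
Q is then a monomial in u, b:
δQ/Q = √((δu/u)² + (3·δb/b)²) = √(0.000225 + 0.130) = 0.360
Q = 3.79e+08, so δQ = 0.360 × 3.79e+08 = 1.37e+08.

1.37e+08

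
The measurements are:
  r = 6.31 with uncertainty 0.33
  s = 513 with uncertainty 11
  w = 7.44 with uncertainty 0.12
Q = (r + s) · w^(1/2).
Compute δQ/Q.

0.0227

Let u = r + s = 519. δu = √(δr² + δs²) = √(0.109 + 121) = 11.0, so δu/u = 0.0212.
Q is then a monomial in u, w:
δQ/Q = √((δu/u)² + (½·δw/w)²) = √(0.000449 + 6.5e-05) = 0.0227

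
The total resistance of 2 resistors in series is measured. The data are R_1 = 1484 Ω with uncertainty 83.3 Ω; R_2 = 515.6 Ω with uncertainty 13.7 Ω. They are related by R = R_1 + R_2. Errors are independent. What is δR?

84.4 Ω

R is a linear combination, so absolute uncertainties add in quadrature:
  (δR_1)² = 6940;  (δR_2)² = 188
δR = √(7130) = 84.4 Ω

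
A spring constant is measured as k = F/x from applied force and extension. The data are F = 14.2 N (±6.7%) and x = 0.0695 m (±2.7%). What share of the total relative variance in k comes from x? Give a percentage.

(δk/k)² = (1·δF/F)² + (-1·δx/x)²
  F term: (1×0.0670)² = 0.00449
  x term: (-1×0.0270)² = 0.000729
Total = 0.00522. Share from x = 0.000729/0.00522 = 0.140.

14.0%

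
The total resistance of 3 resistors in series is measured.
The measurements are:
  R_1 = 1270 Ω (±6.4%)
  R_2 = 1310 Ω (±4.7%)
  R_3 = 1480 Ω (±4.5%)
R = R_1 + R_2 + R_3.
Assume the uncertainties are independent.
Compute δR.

122 Ω

R is a linear combination, so absolute uncertainties add in quadrature:
  (δR_1)² = 6610;  (δR_2)² = 3790;  (δR_3)² = 4440
δR = √(14800) = 122 Ω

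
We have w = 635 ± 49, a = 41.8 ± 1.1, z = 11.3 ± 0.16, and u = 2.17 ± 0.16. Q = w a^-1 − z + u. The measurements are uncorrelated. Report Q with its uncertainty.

6.06 ± 1.26

Let p = w·a^-1 = 15.2. δp/p = √((1·δw/w)² + (-1·δa/a)²) = √(0.00595 + 0.000693) = 0.0815, so δp = 1.24.
Q = p − z + u: δQ = √(δp² + δz² + δu²) = √(1.53 + 0.0256 + 0.0256) = 1.26
Q = 6.06.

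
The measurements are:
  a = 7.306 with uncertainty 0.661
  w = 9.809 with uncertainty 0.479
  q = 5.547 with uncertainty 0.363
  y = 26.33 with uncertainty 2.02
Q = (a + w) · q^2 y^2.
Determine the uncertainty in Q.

Let u = a + w = 17.11. δu = √(δa² + δw²) = √(0.437 + 0.229) = 0.816, so δu/u = 0.0477.
Q is then a monomial in u, q, y:
δQ/Q = √((δu/u)² + (2·δq/q)² + (2·δy/y)²) = √(0.00227 + 0.0171 + 0.0235) = 0.207
Q = 365100, so δQ = 0.207 × 365100 = 75700.

75700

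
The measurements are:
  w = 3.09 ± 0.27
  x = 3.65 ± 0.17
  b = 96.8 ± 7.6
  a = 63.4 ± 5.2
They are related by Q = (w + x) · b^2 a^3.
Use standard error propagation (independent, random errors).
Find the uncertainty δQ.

Let u = w + x = 6.74. δu = √(δw² + δx²) = √(0.0729 + 0.0289) = 0.319, so δu/u = 0.0473.
Q is then a monomial in u, b, a:
δQ/Q = √((δu/u)² + (2·δb/b)² + (3·δa/a)²) = √(0.00224 + 0.0247 + 0.0605) = 0.296
Q = 1.61e+10, so δQ = 0.296 × 1.61e+10 = 4.76e+09.

4.76e+09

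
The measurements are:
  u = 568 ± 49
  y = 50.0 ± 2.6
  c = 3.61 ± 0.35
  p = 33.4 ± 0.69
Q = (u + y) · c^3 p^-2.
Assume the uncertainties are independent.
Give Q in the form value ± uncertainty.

26.1 ± 7.93

Let w = u + y = 618. δw = √(δu² + δy²) = √(2400 + 6.76) = 49.1, so δw/w = 0.0794.
Q is then a monomial in w, c, p:
δQ/Q = √((δw/w)² + (3·δc/c)² + (-2·δp/p)²) = √(0.00630 + 0.0846 + 0.00171) = 0.304
Q = 26.1, so δQ = 0.304 × 26.1 = 7.93.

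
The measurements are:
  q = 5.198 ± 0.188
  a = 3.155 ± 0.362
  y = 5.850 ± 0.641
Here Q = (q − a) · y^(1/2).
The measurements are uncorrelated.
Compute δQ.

1.02

Let u = q − a = 2.043. δu = √(δq² + δa²) = √(0.0353 + 0.131) = 0.408, so δu/u = 0.200.
Q is then a monomial in u, y:
δQ/Q = √((δu/u)² + (½·δy/y)²) = √(0.0399 + 0.00300) = 0.207
Q = 4.941, so δQ = 0.207 × 4.941 = 1.02.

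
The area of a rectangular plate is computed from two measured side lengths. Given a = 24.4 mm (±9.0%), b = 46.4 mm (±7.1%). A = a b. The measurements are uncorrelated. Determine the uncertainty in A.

130 mm^2

A is a product of powers, so relative uncertainties combine in quadrature:
  (1·δa/a)² = (1×0.0900)² = 0.00810;  (1·δb/b)² = (1×0.0710)² = 0.00504
δA/A = √(0.0131) = 0.115
A = 1130 mm^2, so δA = 0.115 × 1130 = 130 mm^2.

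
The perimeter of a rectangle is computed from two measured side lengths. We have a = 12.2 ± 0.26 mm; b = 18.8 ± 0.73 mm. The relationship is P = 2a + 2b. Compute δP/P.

P is a linear combination, so absolute uncertainties add in quadrature:
  (2·δa)² = 0.270;  (2·δb)² = 2.13
δP = √(2.40) = 1.55 mm
P = 62.0 mm, so δP/P = 1.55/62.0 = 0.0250.

0.0250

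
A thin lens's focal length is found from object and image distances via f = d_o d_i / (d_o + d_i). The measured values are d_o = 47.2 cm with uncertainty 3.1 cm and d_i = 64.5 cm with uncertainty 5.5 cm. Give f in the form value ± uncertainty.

∂f/∂d_o = (d_i/(d_o+d_i))² = 0.333;  ∂f/∂d_i = (d_o/(d_o+d_i))² = 0.179
δf = √((∂f/∂d_o · δd_o)² + (∂f/∂d_i · δd_i)²) = √(1.07 + 0.964) = 1.43 cm
f = 27.3 cm.

27.3 ± 1.43 cm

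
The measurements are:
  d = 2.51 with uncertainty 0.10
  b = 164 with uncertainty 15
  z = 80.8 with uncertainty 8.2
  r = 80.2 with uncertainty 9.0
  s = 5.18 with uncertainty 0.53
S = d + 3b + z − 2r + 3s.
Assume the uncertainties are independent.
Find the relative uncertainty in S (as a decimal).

0.114

Each term contributes (cᵢ δxᵢ)² to (δS)²:
  (δd)² = 0.0100;  (3·δb)² = 2020;  (δz)² = 67.2;  (2·δr)² = 324;  (3·δs)² = 2.53
δS = √(2420) = 49.2
S = 430, so δS/S = 49.2/430 = 0.114.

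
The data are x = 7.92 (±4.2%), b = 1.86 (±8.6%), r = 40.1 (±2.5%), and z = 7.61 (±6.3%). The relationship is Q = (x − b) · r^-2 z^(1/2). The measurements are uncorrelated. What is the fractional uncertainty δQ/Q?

Let u = x − b = 6.06. δu = √(δx² + δb²) = √(0.111 + 0.0256) = 0.369, so δu/u = 0.0609.
Q is then a monomial in u, r, z:
δQ/Q = √((δu/u)² + (-2·δr/r)² + (½·δz/z)²) = √(0.00371 + 0.00250 + 0.000992) = 0.0849

0.0849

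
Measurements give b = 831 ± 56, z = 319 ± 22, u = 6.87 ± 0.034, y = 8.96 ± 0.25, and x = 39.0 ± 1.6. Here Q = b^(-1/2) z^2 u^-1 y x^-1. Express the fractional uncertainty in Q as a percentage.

15.0%

Q is a product of powers, so relative uncertainties combine in quadrature:
  (−½·δb/b)² = (-0.5×0.0674)² = 0.00114;  (2·δz/z)² = (2×0.0690)² = 0.0190;  (-1·δu/u)² = (-1×0.00495)² = 2.45e-05;  (1·δy/y)² = (1×0.0279)² = 0.000779;  (-1·δx/x)² = (-1×0.0410)² = 0.00168
δQ/Q = √(0.0226) = 0.150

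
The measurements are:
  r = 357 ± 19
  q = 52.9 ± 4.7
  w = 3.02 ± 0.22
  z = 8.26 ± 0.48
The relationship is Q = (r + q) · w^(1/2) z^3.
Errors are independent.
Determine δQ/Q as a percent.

18.4%

Let u = r + q = 410. δu = √(δr² + δq²) = √(361 + 22.1) = 19.6, so δu/u = 0.0477.
Q is then a monomial in u, w, z:
δQ/Q = √((δu/u)² + (½·δw/w)² + (3·δz/z)²) = √(0.00228 + 0.00133 + 0.0304) = 0.184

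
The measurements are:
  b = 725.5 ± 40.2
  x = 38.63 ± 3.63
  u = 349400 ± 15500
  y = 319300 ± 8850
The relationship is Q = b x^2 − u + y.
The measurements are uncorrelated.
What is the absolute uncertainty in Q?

2.13e+05

Let p = b·x^2 = 1.083e+06. δp/p = √((1·δb/b)² + (2·δx/x)²) = √(0.00307 + 0.0353) = 0.196, so δp = 2.12e+05.
Q = p − u + y: δQ = √(δp² + δu² + δy²) = √(4.5e+10 + 2.4e+08 + 7.83e+07) = 2.13e+05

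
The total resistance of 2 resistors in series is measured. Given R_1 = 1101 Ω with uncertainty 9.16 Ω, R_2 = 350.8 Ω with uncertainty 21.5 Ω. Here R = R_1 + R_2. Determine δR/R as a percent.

1.61%

For a sum/difference, combine absolute errors in quadrature:
  (δR_1)² = 83.9;  (δR_2)² = 462
δR = √(546) = 23.4 Ω
R = 1452 Ω, so δR/R = 23.4/1452 = 0.0161.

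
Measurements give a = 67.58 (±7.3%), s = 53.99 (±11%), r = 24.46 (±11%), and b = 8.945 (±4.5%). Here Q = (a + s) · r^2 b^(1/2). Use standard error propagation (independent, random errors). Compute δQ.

Let u = a + s = 121.6. δu = √(δa² + δs²) = √(24.3 + 35.3) = 7.72, so δu/u = 0.0635.
Q is then a monomial in u, r, b:
δQ/Q = √((δu/u)² + (2·δr/r)² + (½·δb/b)²) = √(0.00403 + 0.0484 + 0.000506) = 0.230
Q = 217500, so δQ = 0.230 × 217500 = 50100.

50100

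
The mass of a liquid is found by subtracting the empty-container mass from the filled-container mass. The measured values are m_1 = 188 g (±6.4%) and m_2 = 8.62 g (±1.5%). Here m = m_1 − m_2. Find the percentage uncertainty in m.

Absolute uncertainties add in quadrature for a linear combination:
  (δm_1)² = 145;  (δm_2)² = 0.0167
δm = √(145) = 12.0 g
m = 179 g, so δm/m = 12.0/179 = 0.0671.

6.71%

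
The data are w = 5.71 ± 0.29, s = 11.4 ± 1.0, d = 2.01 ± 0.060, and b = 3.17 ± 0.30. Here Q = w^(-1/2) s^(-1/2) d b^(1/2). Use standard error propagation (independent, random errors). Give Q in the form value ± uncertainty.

Q is a product of powers, so relative uncertainties combine in quadrature:
  (−½·δw/w)² = (-0.5×0.0508)² = 0.000645;  (−½·δs/s)² = (-0.5×0.0877)² = 0.00192;  (1·δd/d)² = (1×0.0299)² = 0.000891;  (½·δb/b)² = (0.5×0.0946)² = 0.00224
δQ/Q = √(0.00570) = 0.0755
Q = 0.444, so δQ = 0.0755 × 0.444 = 0.0335.

0.444 ± 0.0335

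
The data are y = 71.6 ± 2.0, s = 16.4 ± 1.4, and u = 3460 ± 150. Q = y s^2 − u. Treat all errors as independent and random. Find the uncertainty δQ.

Let p = y·s^2 = 19300. δp/p = √((1·δy/y)² + (2·δs/s)²) = √(0.000780 + 0.0291) = 0.173, so δp = 3330.
Q = p − u: δQ = √(δp² + δu²) = √(1.11e+07 + 22500) = 3330

3330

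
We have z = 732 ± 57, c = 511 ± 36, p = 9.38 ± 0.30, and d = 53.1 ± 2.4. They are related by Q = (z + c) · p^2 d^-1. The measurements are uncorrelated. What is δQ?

196

Let u = z + c = 1240. δu = √(δz² + δc²) = √(3250 + 1300) = 67.4, so δu/u = 0.0542.
Q is then a monomial in u, p, d:
δQ/Q = √((δu/u)² + (2·δp/p)² + (-1·δd/d)²) = √(0.00294 + 0.00409 + 0.00204) = 0.0953
Q = 2060, so δQ = 0.0953 × 2060 = 196.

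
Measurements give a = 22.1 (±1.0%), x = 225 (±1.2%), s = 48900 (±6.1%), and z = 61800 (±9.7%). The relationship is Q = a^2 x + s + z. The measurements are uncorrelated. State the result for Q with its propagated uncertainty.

Let p = a^2·x = 1.1e+05. δp/p = √((2·δa/a)² + (1·δx/x)²) = √(0.000400 + 0.000144) = 0.0233, so δp = 2560.
Q = p + s + z: δQ = √(δp² + δs² + δz²) = √(6.57e+06 + 8.9e+06 + 3.59e+07) = 7170
Q = 2.21e+05.

(2.21 ± 0.0717) × 10^5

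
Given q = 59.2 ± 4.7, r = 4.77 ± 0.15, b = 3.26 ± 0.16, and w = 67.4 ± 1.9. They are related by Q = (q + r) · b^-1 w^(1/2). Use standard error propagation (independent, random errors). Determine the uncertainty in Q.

14.4

Let u = q + r = 64.0. δu = √(δq² + δr²) = √(22.1 + 0.0225) = 4.70, so δu/u = 0.0735.
Q is then a monomial in u, b, w:
δQ/Q = √((δu/u)² + (-1·δb/b)² + (½·δw/w)²) = √(0.00540 + 0.00241 + 0.000199) = 0.0895
Q = 161, so δQ = 0.0895 × 161 = 14.4.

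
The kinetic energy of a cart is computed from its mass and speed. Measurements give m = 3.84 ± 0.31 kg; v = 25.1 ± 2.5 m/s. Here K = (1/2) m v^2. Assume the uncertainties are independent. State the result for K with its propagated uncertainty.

1210 ± 260 J

K is a product of powers, so relative uncertainties combine in quadrature:
  (1·δm/m)² = (1×0.0807)² = 0.00652;  (2·δv/v)² = (2×0.0996)² = 0.0397
δK/K = √(0.0462) = 0.215
K = 1210 J, so δK = 0.215 × 1210 = 260 J.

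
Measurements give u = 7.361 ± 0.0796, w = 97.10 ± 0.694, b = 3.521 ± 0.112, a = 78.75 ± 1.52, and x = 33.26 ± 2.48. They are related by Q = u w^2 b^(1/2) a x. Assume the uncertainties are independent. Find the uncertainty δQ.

Since Q is a product/quotient, work with relative uncertainties:
  (1·δu/u)² = (1×0.0108)² = 0.000117;  (2·δw/w)² = (2×0.00715)² = 0.000204;  (½·δb/b)² = (0.5×0.0318)² = 0.000253;  (1·δa/a)² = (1×0.0193)² = 0.000373;  (1·δx/x)² = (1×0.0746)² = 0.00556
δQ/Q = √(0.00651) = 0.0807
Q = 3.411e+08, so δQ = 0.0807 × 3.411e+08 = 2.75e+07.

2.75e+07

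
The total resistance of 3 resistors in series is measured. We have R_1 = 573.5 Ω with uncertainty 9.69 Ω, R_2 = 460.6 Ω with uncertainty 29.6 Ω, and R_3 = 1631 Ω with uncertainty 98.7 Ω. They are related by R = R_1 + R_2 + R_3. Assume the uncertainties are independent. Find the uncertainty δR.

103 Ω

Each term contributes (cᵢ δxᵢ)² to (δR)²:
  (δR_1)² = 93.9;  (δR_2)² = 876;  (δR_3)² = 9740
δR = √(10700) = 103 Ω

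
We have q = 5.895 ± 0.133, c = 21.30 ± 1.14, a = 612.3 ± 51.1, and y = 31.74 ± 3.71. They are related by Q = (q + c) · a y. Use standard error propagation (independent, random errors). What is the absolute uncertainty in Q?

79100

Let u = q + c = 27.20. δu = √(δq² + δc²) = √(0.0177 + 1.30) = 1.15, so δu/u = 0.0422.
Q is then a monomial in u, a, y:
δQ/Q = √((δu/u)² + (1·δa/a)² + (1·δy/y)²) = √(0.00178 + 0.00696 + 0.0137) = 0.150
Q = 528500, so δQ = 0.150 × 528500 = 79100.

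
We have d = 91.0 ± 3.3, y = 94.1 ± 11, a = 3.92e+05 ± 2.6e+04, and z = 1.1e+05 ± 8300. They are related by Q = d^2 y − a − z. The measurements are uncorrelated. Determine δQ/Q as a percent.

39.9%

Let p = d^2·y = 7.79e+05. δp/p = √((2·δd/d)² + (1·δy/y)²) = √(0.00526 + 0.0137) = 0.138, so δp = 1.07e+05.
Q = p − a − z: δQ = √(δp² + δa² + δz²) = √(1.15e+10 + 6.76e+08 + 6.89e+07) = 1.11e+05
Q = 2.77e+05, so δQ/Q = 1.11e+05/2.77e+05 = 0.399.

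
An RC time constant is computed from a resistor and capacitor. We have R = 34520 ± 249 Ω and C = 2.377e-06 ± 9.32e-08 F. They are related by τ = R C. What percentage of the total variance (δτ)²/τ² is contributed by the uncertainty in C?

96.7%

(δτ/τ)² = (1·δR/R)² + (1·δC/C)²
  R term: (1×0.00721)² = 5.2e-05
  C term: (1×0.0392)² = 0.00154
Total = 0.00159. Share from C = 0.00154/0.00159 = 0.967.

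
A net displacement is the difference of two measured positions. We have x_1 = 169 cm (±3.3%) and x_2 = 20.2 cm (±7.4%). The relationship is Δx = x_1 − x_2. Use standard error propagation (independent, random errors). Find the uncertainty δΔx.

5.77 cm

For a sum/difference, combine absolute errors in quadrature:
  (δx_1)² = 31.1;  (δx_2)² = 2.23
δΔx = √(33.3) = 5.77 cm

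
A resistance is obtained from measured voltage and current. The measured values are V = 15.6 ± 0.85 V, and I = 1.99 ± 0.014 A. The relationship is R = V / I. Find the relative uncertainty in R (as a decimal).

0.0549

Since R is a product/quotient, work with relative uncertainties:
  (1·δV/V)² = (1×0.0545)² = 0.00297;  (-1·δI/I)² = (-1×0.00704)² = 4.95e-05
δR/R = √(0.00302) = 0.0549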